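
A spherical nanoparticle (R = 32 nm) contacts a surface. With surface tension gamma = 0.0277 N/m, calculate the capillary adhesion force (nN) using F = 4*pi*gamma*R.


Convert radius: R = 32 nm = 3.2e-08 m
F = 4 * pi * gamma * R
F = 4 * pi * 0.0277 * 3.2e-08
F = 1.11388e-08 N = 11.1388 nN

11.1388


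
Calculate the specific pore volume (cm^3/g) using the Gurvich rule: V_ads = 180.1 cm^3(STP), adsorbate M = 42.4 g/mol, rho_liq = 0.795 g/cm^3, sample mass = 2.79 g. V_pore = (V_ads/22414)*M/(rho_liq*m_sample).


Moles adsorbed n = V_ads / 22414 = 180.1 / 22414 = 8.035157e-03 mol
Liquid volume V_liq = n * M / rho_liq = 8.035157e-03 * 42.4 / 0.795 = 0.42854 cm^3
Specific pore volume V_pore = V_liq / m_sample = 0.42854 / 2.79
V_pore = 0.1536 cm^3/g

0.1536


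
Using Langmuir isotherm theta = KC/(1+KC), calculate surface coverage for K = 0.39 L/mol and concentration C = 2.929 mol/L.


Langmuir isotherm: theta = K*C / (1 + K*C)
K*C = 0.39 * 2.929 = 1.14231
theta = 1.14231 / (1 + 1.14231) = 1.14231 / 2.14231
theta = 0.5332

0.5332


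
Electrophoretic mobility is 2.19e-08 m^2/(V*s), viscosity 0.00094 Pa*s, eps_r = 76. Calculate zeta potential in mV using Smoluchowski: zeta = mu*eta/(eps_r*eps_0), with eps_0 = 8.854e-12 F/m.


Smoluchowski equation: zeta = mu * eta / (eps_r * eps_0)
zeta = 2.19e-08 * 0.00094 / (76 * 8.854e-12)
zeta = 0.030593 V = 30.59 mV

30.59


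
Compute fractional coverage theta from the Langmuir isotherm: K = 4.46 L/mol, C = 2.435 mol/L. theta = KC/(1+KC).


Langmuir isotherm: theta = K*C / (1 + K*C)
K*C = 4.46 * 2.435 = 10.8601
theta = 10.8601 / (1 + 10.8601) = 10.8601 / 11.8601
theta = 0.9157

0.9157


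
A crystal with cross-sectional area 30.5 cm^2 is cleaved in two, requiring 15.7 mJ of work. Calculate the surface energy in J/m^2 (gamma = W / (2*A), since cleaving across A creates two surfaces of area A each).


Convert: A = 30.5 cm^2 = 0.00305 m^2, W = 15.7 mJ = 0.0157 J
Cleaving exposes two faces of area A, so total new surface = 2*A and gamma = W / (2*A)
gamma = 0.0157 / (2 * 0.00305)
gamma = 2.574 J/m^2

2.574


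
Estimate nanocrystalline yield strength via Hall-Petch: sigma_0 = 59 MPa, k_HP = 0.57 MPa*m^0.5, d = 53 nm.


d = 53 nm = 5.3e-08 m
sqrt(d) = 0.0002302173
Hall-Petch contribution = k / sqrt(d) = 0.57 / 0.0002302173 = 2475.9 MPa
sigma = sigma_0 + k/sqrt(d) = 59 + 2475.9 = 2534.9 MPa

2534.9


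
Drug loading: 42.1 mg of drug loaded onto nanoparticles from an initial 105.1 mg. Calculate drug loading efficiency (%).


Drug loading efficiency = (drug loaded / drug initial) * 100
DLE = 42.1 / 105.1 * 100
DLE = 0.4006 * 100
DLE = 40.06%

40.06


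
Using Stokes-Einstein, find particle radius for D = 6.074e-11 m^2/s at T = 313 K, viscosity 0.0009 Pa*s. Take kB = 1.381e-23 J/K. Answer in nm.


Stokes-Einstein: R = kB*T / (6*pi*eta*D)
R = 1.381e-23 * 313 / (6 * pi * 0.0009 * 6.074e-11)
R = 4.19488e-09 m = 4.19 nm

4.19


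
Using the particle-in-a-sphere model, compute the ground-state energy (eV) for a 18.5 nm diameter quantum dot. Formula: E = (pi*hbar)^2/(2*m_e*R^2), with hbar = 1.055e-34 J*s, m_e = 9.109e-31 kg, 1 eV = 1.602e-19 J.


Radius R = 18.5/2 = 9.25 nm = 9.25e-09 m
E = (pi * 1.055e-34)^2 / (2 * 9.109e-31 * (9.25e-09)^2)
E(J) = 7.04726e-22
E = E(J) / 1.602e-19 = 0.0044 eV

0.0044


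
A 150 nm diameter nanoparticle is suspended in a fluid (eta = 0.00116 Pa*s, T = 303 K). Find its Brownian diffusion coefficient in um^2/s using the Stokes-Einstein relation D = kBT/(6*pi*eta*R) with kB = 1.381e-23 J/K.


Radius R = 150/2 = 75 nm = 7.5e-08 m
D = kB*T / (6*pi*eta*R)
D = 1.381e-23 * 303 / (6 * pi * 0.00116 * 7.5e-08)
D = 2.55162e-12 m^2/s = 2.552 um^2/s

2.552


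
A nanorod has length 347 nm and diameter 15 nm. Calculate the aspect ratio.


Aspect ratio AR = length / diameter
AR = 347 / 15
AR = 23.13

23.13


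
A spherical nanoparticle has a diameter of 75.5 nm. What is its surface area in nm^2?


Radius r = 75.5/2 = 37.75 nm
Surface area SA = 4 * pi * r^2
SA = 4 * pi * (37.75)^2
SA = 17907.86 nm^2

17907.86


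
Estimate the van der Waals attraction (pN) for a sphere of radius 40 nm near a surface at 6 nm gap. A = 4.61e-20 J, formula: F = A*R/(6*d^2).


Convert to SI: R = 40 nm = 4e-08 m, d = 6 nm = 6e-09 m
F = A * R / (6 * d^2)
F = 4.61e-20 * 4e-08 / (6 * (6e-09)^2)
F = 8.53704e-12 N = 8.537 pN

8.537


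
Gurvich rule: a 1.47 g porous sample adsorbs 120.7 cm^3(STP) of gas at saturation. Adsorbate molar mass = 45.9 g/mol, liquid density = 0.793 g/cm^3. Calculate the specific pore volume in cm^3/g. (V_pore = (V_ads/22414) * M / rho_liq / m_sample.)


Moles adsorbed n = V_ads / 22414 = 120.7 / 22414 = 5.385027e-03 mol
Liquid volume V_liq = n * M / rho_liq = 5.385027e-03 * 45.9 / 0.793 = 0.31169 cm^3
Specific pore volume V_pore = V_liq / m_sample = 0.31169 / 1.47
V_pore = 0.212 cm^3/g

0.212


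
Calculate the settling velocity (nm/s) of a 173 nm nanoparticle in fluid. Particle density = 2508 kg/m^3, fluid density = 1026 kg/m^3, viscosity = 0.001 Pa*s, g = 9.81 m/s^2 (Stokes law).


Radius R = 173/2 nm = 8.65e-08 m
Density difference = 2508 - 1026 = 1482 kg/m^3
v = 2 * R^2 * (rho_p - rho_f) * g / (9 * eta)
v = 2 * (8.65e-08)^2 * 1482 * 9.81 / (9 * 0.001)
v = 2.41734e-08 m/s = 24.1734 nm/s

24.1734


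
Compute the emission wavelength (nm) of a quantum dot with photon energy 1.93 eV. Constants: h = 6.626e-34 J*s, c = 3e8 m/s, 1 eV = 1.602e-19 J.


Convert energy: E = 1.93 eV = 1.93 * 1.602e-19 = 3.09186e-19 J
lambda = h*c / E = 6.626e-34 * 3e8 / 3.09186e-19
lambda = 6.42914e-07 m = 642.9 nm

642.9


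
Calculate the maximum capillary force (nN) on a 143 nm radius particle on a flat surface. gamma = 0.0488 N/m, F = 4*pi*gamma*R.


Convert radius: R = 143 nm = 1.43e-07 m
F = 4 * pi * gamma * R
F = 4 * pi * 0.0488 * 1.43e-07
F = 8.76932e-08 N = 87.6932 nN

87.6932


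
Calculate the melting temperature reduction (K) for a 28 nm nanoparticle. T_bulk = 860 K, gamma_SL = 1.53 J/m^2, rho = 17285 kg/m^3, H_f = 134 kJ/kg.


Radius R = 28/2 = 14 nm = 1.4e-08 m
Convert H_f = 134 kJ/kg = 134000 J/kg
dT = 2 * gamma_SL * T_bulk / (rho * H_f * R)
dT = 2 * 1.53 * 860 / (17285 * 134000 * 1.4e-08)
dT = 81.2 K

81.2


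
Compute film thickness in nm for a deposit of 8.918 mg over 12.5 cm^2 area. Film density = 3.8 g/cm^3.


Convert: m = 8.918 mg = 8.9180e-06 kg, A = 12.5 cm^2 = 1.2500e-03 m^2, rho = 3.8 g/cm^3 = 3800 kg/m^3
t = m / (A * rho)
t = 8.9180e-06 / (1.2500e-03 * 3800)
t = 1.8775e-06 m = 1877.5 nm

1877.5


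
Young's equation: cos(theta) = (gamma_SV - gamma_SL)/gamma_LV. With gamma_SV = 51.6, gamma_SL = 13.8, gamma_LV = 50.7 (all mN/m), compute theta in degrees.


cos(theta) = (gamma_SV - gamma_SL) / gamma_LV
cos(theta) = (51.6 - 13.8) / 50.7
cos(theta) = 0.745562
theta = arccos(0.745562) = 41.79 degrees

41.79


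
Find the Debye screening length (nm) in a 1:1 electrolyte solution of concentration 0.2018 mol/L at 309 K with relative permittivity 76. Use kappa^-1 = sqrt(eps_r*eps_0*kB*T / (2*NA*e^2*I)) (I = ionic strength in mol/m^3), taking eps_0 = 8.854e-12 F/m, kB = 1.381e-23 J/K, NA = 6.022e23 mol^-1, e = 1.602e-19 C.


Ionic strength I = 0.2018 * 1^2 * 1000 = 201.8 mol/m^3
kappa^-1 = sqrt(76 * 8.854e-12 * 1.381e-23 * 309 / (2 * 6.022e23 * (1.602e-19)^2 * 201.8))
kappa^-1 = 0.678 nm

0.678


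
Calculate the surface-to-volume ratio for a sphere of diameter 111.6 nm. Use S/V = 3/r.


Radius r = 111.6/2 = 55.8 nm
S/V = 3 / r = 3 / 55.8
S/V = 0.0538 nm^-1

0.0538


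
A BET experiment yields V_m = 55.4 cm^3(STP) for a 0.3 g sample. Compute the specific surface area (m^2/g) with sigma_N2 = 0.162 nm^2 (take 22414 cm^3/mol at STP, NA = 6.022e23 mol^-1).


Number of moles in monolayer = V_m / 22414 = 55.4 / 22414 = 0.00247167
Number of molecules = moles * NA = 0.00247167 * 6.022e23
SA = molecules * sigma / mass
SA = (55.4 / 22414) * 6.022e23 * 0.162e-18 / 0.3
SA = 803.8 m^2/g

803.8


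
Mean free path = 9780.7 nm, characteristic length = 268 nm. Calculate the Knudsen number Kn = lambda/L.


Knudsen number Kn = lambda / L
Kn = 9780.7 / 268
Kn = 36.4951

36.4951


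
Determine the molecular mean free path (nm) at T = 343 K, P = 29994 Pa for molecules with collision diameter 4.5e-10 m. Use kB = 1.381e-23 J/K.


Mean free path: lambda = kB*T / (sqrt(2) * pi * d^2 * P)
lambda = 1.381e-23 * 343 / (sqrt(2) * pi * (4.5e-10)^2 * 29994)
lambda = 1.75535e-07 m
lambda = 175.53 nm

175.53


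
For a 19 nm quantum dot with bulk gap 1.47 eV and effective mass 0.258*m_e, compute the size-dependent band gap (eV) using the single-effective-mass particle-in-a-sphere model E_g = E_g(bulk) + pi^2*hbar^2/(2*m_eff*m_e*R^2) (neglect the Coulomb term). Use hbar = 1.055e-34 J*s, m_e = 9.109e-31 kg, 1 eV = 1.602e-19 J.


Radius R = 19/2 nm = 9.5e-09 m
Confinement energy dE = pi^2 * hbar^2 / (2 * m_eff * m_e * R^2)
dE = pi^2 * (1.055e-34)^2 / (2 * 0.258 * 9.109e-31 * (9.5e-09)^2) J, divided by 1.602e-19 J/eV
dE = 0.0162 eV
Total band gap = E_g(bulk) + dE = 1.47 + 0.0162 = 1.4862 eV

1.4862


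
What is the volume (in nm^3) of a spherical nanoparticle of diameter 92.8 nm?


Radius r = 92.8/2 = 46.4 nm
Volume V = (4/3) * pi * r^3
V = (4/3) * pi * (46.4)^3
V = 418449.02 nm^3

418449.02


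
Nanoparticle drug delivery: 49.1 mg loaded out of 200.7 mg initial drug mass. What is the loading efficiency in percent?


Drug loading efficiency = (drug loaded / drug initial) * 100
DLE = 49.1 / 200.7 * 100
DLE = 0.2446 * 100
DLE = 24.46%

24.46


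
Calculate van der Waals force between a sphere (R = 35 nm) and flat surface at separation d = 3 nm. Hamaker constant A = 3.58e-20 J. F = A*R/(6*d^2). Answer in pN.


Convert to SI: R = 35 nm = 3.5e-08 m, d = 3 nm = 3e-09 m
F = A * R / (6 * d^2)
F = 3.58e-20 * 3.5e-08 / (6 * (3e-09)^2)
F = 2.32037e-11 N = 23.204 pN

23.204


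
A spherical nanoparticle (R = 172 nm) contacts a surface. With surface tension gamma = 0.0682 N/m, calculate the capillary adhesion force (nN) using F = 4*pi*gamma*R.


Convert radius: R = 172 nm = 1.72e-07 m
F = 4 * pi * gamma * R
F = 4 * pi * 0.0682 * 1.72e-07
F = 1.47409e-07 N = 147.4086 nN

147.4086


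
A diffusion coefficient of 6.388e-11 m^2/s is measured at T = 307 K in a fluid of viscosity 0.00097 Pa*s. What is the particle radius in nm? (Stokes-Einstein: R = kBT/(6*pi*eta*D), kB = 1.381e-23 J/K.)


Stokes-Einstein: R = kB*T / (6*pi*eta*D)
R = 1.381e-23 * 307 / (6 * pi * 0.00097 * 6.388e-11)
R = 3.6299e-09 m = 3.63 nm

3.63


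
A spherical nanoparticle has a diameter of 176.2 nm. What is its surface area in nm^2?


Radius r = 176.2/2 = 88.1 nm
Surface area SA = 4 * pi * r^2
SA = 4 * pi * (88.1)^2
SA = 97535.27 nm^2

97535.27


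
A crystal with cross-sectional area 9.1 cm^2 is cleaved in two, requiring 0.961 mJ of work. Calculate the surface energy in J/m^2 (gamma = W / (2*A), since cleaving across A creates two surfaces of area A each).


Convert: A = 9.1 cm^2 = 0.00091 m^2, W = 0.961 mJ = 0.000961 J
Cleaving exposes two faces of area A, so total new surface = 2*A and gamma = W / (2*A)
gamma = 0.000961 / (2 * 0.00091)
gamma = 0.528 J/m^2

0.528


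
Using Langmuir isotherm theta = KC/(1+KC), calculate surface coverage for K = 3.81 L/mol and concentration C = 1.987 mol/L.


Langmuir isotherm: theta = K*C / (1 + K*C)
K*C = 3.81 * 1.987 = 7.57047
theta = 7.57047 / (1 + 7.57047) = 7.57047 / 8.57047
theta = 0.8833

0.8833


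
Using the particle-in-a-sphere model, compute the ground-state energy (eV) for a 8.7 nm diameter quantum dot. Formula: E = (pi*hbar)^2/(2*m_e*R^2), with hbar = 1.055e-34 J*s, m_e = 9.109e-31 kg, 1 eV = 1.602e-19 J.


Radius R = 8.7/2 = 4.35 nm = 4.35e-09 m
E = (pi * 1.055e-34)^2 / (2 * 9.109e-31 * (4.35e-09)^2)
E(J) = 3.18658e-21
E = E(J) / 1.602e-19 = 0.0199 eV

0.0199


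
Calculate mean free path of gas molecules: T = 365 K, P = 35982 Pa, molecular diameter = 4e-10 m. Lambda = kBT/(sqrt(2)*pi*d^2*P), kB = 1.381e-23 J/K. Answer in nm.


Mean free path: lambda = kB*T / (sqrt(2) * pi * d^2 * P)
lambda = 1.381e-23 * 365 / (sqrt(2) * pi * (4e-10)^2 * 35982)
lambda = 1.97068e-07 m
lambda = 197.07 nm

197.07


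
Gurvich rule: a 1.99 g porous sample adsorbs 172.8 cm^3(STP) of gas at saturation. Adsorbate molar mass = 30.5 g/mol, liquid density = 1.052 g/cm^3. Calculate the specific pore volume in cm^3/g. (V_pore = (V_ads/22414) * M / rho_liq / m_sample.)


Moles adsorbed n = V_ads / 22414 = 172.8 / 22414 = 7.709467e-03 mol
Liquid volume V_liq = n * M / rho_liq = 7.709467e-03 * 30.5 / 1.052 = 0.22352 cm^3
Specific pore volume V_pore = V_liq / m_sample = 0.22352 / 1.99
V_pore = 0.1123 cm^3/g

0.1123


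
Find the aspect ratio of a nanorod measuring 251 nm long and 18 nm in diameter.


Aspect ratio AR = length / diameter
AR = 251 / 18
AR = 13.94

13.94


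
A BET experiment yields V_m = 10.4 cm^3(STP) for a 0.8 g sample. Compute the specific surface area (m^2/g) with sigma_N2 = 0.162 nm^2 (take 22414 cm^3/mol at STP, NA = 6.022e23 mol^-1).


Number of moles in monolayer = V_m / 22414 = 10.4 / 22414 = 0.000464
Number of molecules = moles * NA = 0.000464 * 6.022e23
SA = molecules * sigma / mass
SA = (10.4 / 22414) * 6.022e23 * 0.162e-18 / 0.8
SA = 56.6 m^2/g

56.6


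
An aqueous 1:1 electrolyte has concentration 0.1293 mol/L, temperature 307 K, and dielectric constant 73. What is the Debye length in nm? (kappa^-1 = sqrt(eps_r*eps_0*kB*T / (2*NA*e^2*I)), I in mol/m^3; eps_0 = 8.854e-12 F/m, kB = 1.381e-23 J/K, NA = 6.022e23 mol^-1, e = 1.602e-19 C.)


Ionic strength I = 0.1293 * 1^2 * 1000 = 129.3 mol/m^3
kappa^-1 = sqrt(73 * 8.854e-12 * 1.381e-23 * 307 / (2 * 6.022e23 * (1.602e-19)^2 * 129.3))
kappa^-1 = 0.828 nm

0.828


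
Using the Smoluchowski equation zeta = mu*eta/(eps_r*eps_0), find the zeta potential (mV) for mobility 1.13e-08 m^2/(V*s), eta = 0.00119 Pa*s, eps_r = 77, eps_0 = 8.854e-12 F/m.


Smoluchowski equation: zeta = mu * eta / (eps_r * eps_0)
zeta = 1.13e-08 * 0.00119 / (77 * 8.854e-12)
zeta = 0.019724 V = 19.72 mV

19.72


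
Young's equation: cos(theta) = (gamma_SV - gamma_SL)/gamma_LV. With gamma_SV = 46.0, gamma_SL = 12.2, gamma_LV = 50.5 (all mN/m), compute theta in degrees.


cos(theta) = (gamma_SV - gamma_SL) / gamma_LV
cos(theta) = (46.0 - 12.2) / 50.5
cos(theta) = 0.669307
theta = arccos(0.669307) = 47.99 degrees

47.99


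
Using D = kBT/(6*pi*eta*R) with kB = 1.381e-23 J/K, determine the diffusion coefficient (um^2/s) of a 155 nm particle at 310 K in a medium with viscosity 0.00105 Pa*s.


Radius R = 155/2 = 77.5 nm = 7.75e-08 m
D = kB*T / (6*pi*eta*R)
D = 1.381e-23 * 310 / (6 * pi * 0.00105 * 7.75e-08)
D = 2.79102e-12 m^2/s = 2.791 um^2/s

2.791


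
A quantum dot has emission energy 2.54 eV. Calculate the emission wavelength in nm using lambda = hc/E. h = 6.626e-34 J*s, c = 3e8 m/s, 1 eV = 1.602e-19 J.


Convert energy: E = 2.54 eV = 2.54 * 1.602e-19 = 4.06908e-19 J
lambda = h*c / E = 6.626e-34 * 3e8 / 4.06908e-19
lambda = 4.88513e-07 m = 488.5 nm

488.5


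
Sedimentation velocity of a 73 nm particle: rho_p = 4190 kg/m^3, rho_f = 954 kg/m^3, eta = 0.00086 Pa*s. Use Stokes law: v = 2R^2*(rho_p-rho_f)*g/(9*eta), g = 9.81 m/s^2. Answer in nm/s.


Radius R = 73/2 nm = 3.65e-08 m
Density difference = 4190 - 954 = 3236 kg/m^3
v = 2 * R^2 * (rho_p - rho_f) * g / (9 * eta)
v = 2 * (3.65e-08)^2 * 3236 * 9.81 / (9 * 0.00086)
v = 1.09283e-08 m/s = 10.9283 nm/s

10.9283


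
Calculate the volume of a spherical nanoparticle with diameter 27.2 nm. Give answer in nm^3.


Radius r = 27.2/2 = 13.6 nm
Volume V = (4/3) * pi * r^3
V = (4/3) * pi * (13.6)^3
V = 10536.72 nm^3

10536.72


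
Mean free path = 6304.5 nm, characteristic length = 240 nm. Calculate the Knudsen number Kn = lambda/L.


Knudsen number Kn = lambda / L
Kn = 6304.5 / 240
Kn = 26.2688

26.2688


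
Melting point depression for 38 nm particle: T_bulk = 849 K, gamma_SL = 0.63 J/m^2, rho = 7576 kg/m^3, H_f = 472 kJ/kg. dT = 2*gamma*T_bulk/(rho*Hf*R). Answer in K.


Radius R = 38/2 = 19 nm = 1.9e-08 m
Convert H_f = 472 kJ/kg = 472000 J/kg
dT = 2 * gamma_SL * T_bulk / (rho * H_f * R)
dT = 2 * 0.63 * 849 / (7576 * 472000 * 1.9e-08)
dT = 15.7 K

15.7


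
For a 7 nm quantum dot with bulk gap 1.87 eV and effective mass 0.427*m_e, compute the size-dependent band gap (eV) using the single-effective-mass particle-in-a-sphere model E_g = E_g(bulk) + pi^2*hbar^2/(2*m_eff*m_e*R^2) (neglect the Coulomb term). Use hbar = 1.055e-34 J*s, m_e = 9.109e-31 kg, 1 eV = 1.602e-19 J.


Radius R = 7/2 nm = 3.5e-09 m
Confinement energy dE = pi^2 * hbar^2 / (2 * m_eff * m_e * R^2)
dE = pi^2 * (1.055e-34)^2 / (2 * 0.427 * 9.109e-31 * (3.5e-09)^2) J, divided by 1.602e-19 J/eV
dE = 0.072 eV
Total band gap = E_g(bulk) + dE = 1.87 + 0.072 = 1.942 eV

1.942


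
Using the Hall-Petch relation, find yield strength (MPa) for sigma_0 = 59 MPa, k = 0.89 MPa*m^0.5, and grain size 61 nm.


d = 61 nm = 6.1e-08 m
sqrt(d) = 0.0002469818
Hall-Petch contribution = k / sqrt(d) = 0.89 / 0.0002469818 = 3603.5 MPa
sigma = sigma_0 + k/sqrt(d) = 59 + 3603.5 = 3662.5 MPa

3662.5


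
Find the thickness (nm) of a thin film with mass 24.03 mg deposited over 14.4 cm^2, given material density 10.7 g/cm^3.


Convert: m = 24.03 mg = 2.4030e-05 kg, A = 14.4 cm^2 = 1.4400e-03 m^2, rho = 10.7 g/cm^3 = 10700 kg/m^3
t = m / (A * rho)
t = 2.4030e-05 / (1.4400e-03 * 10700)
t = 1.5596e-06 m = 1559.6 nm

1559.6


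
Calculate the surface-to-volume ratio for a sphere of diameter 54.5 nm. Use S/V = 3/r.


Radius r = 54.5/2 = 27.25 nm
S/V = 3 / r = 3 / 27.25
S/V = 0.1101 nm^-1

0.1101


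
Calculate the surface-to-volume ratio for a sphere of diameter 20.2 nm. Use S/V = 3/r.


Radius r = 20.2/2 = 10.1 nm
S/V = 3 / r = 3 / 10.1
S/V = 0.297 nm^-1

0.297


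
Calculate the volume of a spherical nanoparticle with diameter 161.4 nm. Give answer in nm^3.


Radius r = 161.4/2 = 80.7 nm
Volume V = (4/3) * pi * r^3
V = (4/3) * pi * (80.7)^3
V = 2201451.96 nm^3

2201451.96


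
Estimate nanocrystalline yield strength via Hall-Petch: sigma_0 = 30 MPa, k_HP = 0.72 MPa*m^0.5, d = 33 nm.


d = 33 nm = 3.3e-08 m
sqrt(d) = 0.000181659
Hall-Petch contribution = k / sqrt(d) = 0.72 / 0.000181659 = 3963.5 MPa
sigma = sigma_0 + k/sqrt(d) = 30 + 3963.5 = 3993.5 MPa

3993.5


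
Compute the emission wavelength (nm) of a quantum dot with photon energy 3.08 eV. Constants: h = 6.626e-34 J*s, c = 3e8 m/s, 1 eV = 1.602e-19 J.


Convert energy: E = 3.08 eV = 3.08 * 1.602e-19 = 4.93416e-19 J
lambda = h*c / E = 6.626e-34 * 3e8 / 4.93416e-19
lambda = 4.02865e-07 m = 402.9 nm

402.9


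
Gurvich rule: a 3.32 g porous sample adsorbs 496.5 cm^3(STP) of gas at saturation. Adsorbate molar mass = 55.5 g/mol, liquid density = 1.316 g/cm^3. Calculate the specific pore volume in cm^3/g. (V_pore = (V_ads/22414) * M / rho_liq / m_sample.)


Moles adsorbed n = V_ads / 22414 = 496.5 / 22414 = 2.215133e-02 mol
Liquid volume V_liq = n * M / rho_liq = 2.215133e-02 * 55.5 / 1.316 = 0.93419 cm^3
Specific pore volume V_pore = V_liq / m_sample = 0.93419 / 3.32
V_pore = 0.2814 cm^3/g

0.2814


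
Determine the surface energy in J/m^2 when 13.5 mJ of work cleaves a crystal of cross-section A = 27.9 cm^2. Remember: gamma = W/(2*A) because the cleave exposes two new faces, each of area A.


Convert: A = 27.9 cm^2 = 0.00279 m^2, W = 13.5 mJ = 0.0135 J
Cleaving exposes two faces of area A, so total new surface = 2*A and gamma = W / (2*A)
gamma = 0.0135 / (2 * 0.00279)
gamma = 2.419 J/m^2

2.419


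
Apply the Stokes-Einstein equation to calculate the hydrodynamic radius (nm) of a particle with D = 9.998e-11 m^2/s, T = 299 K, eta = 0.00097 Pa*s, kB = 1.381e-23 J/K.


Stokes-Einstein: R = kB*T / (6*pi*eta*D)
R = 1.381e-23 * 299 / (6 * pi * 0.00097 * 9.998e-11)
R = 2.25881e-09 m = 2.26 nm

2.26


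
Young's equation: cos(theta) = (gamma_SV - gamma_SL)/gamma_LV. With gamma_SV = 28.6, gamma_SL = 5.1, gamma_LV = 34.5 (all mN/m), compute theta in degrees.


cos(theta) = (gamma_SV - gamma_SL) / gamma_LV
cos(theta) = (28.6 - 5.1) / 34.5
cos(theta) = 0.681159
theta = arccos(0.681159) = 47.07 degrees

47.07


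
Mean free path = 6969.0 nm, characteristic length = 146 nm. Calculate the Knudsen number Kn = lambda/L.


Knudsen number Kn = lambda / L
Kn = 6969.0 / 146
Kn = 47.7329

47.7329


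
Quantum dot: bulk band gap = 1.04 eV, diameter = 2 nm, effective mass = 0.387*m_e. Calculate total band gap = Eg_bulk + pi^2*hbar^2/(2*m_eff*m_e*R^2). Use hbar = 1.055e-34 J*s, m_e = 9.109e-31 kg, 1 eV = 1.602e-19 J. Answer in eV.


Radius R = 2/2 nm = 1e-09 m
Confinement energy dE = pi^2 * hbar^2 / (2 * m_eff * m_e * R^2)
dE = pi^2 * (1.055e-34)^2 / (2 * 0.387 * 9.109e-31 * (1e-09)^2) J, divided by 1.602e-19 J/eV
dE = 0.9726 eV
Total band gap = E_g(bulk) + dE = 1.04 + 0.9726 = 2.0126 eV

2.0126


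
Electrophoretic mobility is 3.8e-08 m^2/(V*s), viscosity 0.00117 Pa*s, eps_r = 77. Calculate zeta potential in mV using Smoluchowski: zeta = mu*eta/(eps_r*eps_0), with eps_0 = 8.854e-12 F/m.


Smoluchowski equation: zeta = mu * eta / (eps_r * eps_0)
zeta = 3.8e-08 * 0.00117 / (77 * 8.854e-12)
zeta = 0.065214 V = 65.21 mV

65.21


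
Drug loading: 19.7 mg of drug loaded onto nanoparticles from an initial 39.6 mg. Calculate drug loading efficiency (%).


Drug loading efficiency = (drug loaded / drug initial) * 100
DLE = 19.7 / 39.6 * 100
DLE = 0.4975 * 100
DLE = 49.75%

49.75


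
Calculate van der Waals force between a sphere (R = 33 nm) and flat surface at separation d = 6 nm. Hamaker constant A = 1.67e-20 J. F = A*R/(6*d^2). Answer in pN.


Convert to SI: R = 33 nm = 3.3e-08 m, d = 6 nm = 6e-09 m
F = A * R / (6 * d^2)
F = 1.67e-20 * 3.3e-08 / (6 * (6e-09)^2)
F = 2.55139e-12 N = 2.551 pN

2.551


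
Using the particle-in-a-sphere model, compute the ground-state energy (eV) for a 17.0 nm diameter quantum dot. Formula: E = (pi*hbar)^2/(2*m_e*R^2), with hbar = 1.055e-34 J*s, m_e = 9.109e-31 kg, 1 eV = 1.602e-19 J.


Radius R = 17.0/2 = 8.5 nm = 8.5e-09 m
E = (pi * 1.055e-34)^2 / (2 * 9.109e-31 * (8.5e-09)^2)
E(J) = 8.34576e-22
E = E(J) / 1.602e-19 = 0.0052 eV

0.0052


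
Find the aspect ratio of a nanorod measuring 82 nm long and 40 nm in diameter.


Aspect ratio AR = length / diameter
AR = 82 / 40
AR = 2.05

2.05


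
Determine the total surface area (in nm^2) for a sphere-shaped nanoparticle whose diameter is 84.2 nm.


Radius r = 84.2/2 = 42.1 nm
Surface area SA = 4 * pi * r^2
SA = 4 * pi * (42.1)^2
SA = 22272.76 nm^2

22272.76


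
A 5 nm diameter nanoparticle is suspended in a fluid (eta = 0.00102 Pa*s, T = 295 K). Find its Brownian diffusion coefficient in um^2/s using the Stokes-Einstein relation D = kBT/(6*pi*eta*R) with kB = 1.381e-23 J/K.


Radius R = 5/2 = 2.5 nm = 2.5e-09 m
D = kB*T / (6*pi*eta*R)
D = 1.381e-23 * 295 / (6 * pi * 0.00102 * 2.5e-09)
D = 8.47568e-11 m^2/s = 84.757 um^2/s

84.757


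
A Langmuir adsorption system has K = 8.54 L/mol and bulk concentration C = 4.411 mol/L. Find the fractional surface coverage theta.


Langmuir isotherm: theta = K*C / (1 + K*C)
K*C = 8.54 * 4.411 = 37.66994
theta = 37.66994 / (1 + 37.66994) = 37.66994 / 38.66994
theta = 0.9741

0.9741


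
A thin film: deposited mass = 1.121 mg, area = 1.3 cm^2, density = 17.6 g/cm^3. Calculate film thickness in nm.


Convert: m = 1.121 mg = 1.1210e-06 kg, A = 1.3 cm^2 = 1.3000e-04 m^2, rho = 17.6 g/cm^3 = 17600 kg/m^3
t = m / (A * rho)
t = 1.1210e-06 / (1.3000e-04 * 17600)
t = 4.8995e-07 m = 489.9 nm

489.9


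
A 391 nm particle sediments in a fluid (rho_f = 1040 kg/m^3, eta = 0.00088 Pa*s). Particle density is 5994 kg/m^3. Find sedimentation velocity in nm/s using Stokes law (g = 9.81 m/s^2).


Radius R = 391/2 nm = 1.955e-07 m
Density difference = 5994 - 1040 = 4954 kg/m^3
v = 2 * R^2 * (rho_p - rho_f) * g / (9 * eta)
v = 2 * (1.955e-07)^2 * 4954 * 9.81 / (9 * 0.00088)
v = 4.69055e-07 m/s = 469.0545 nm/s

469.0545


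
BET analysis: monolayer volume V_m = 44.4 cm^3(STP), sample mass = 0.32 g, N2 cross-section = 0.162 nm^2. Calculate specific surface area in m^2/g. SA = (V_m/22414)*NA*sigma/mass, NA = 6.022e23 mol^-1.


Number of moles in monolayer = V_m / 22414 = 44.4 / 22414 = 0.0019809
Number of molecules = moles * NA = 0.0019809 * 6.022e23
SA = molecules * sigma / mass
SA = (44.4 / 22414) * 6.022e23 * 0.162e-18 / 0.32
SA = 603.9 m^2/g

603.9


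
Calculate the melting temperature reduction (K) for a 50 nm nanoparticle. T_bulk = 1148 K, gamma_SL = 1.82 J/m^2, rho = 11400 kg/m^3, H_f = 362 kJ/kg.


Radius R = 50/2 = 25 nm = 2.5e-08 m
Convert H_f = 362 kJ/kg = 362000 J/kg
dT = 2 * gamma_SL * T_bulk / (rho * H_f * R)
dT = 2 * 1.82 * 1148 / (11400 * 362000 * 2.5e-08)
dT = 40.5 K

40.5


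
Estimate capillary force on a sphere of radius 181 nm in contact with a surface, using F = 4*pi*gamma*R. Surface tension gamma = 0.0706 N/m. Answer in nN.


Convert radius: R = 181 nm = 1.81e-07 m
F = 4 * pi * gamma * R
F = 4 * pi * 0.0706 * 1.81e-07
F = 1.60581e-07 N = 160.5806 nN

160.5806


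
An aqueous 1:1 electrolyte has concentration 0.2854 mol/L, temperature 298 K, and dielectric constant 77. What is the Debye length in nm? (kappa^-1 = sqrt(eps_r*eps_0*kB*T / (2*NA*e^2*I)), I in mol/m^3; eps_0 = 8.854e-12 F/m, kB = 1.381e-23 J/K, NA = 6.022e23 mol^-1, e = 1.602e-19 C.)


Ionic strength I = 0.2854 * 1^2 * 1000 = 285.4 mol/m^3
kappa^-1 = sqrt(77 * 8.854e-12 * 1.381e-23 * 298 / (2 * 6.022e23 * (1.602e-19)^2 * 285.4))
kappa^-1 = 0.564 nm

0.564


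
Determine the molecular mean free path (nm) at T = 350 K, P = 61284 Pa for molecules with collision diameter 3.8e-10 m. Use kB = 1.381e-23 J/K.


Mean free path: lambda = kB*T / (sqrt(2) * pi * d^2 * P)
lambda = 1.381e-23 * 350 / (sqrt(2) * pi * (3.8e-10)^2 * 61284)
lambda = 1.22937e-07 m
lambda = 122.94 nm

122.94


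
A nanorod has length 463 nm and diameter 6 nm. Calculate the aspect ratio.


Aspect ratio AR = length / diameter
AR = 463 / 6
AR = 77.17

77.17


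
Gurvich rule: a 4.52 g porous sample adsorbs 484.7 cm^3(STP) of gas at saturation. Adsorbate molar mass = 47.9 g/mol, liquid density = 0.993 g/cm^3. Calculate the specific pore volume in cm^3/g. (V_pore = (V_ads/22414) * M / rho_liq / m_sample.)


Moles adsorbed n = V_ads / 22414 = 484.7 / 22414 = 2.162488e-02 mol
Liquid volume V_liq = n * M / rho_liq = 2.162488e-02 * 47.9 / 0.993 = 1.04313 cm^3
Specific pore volume V_pore = V_liq / m_sample = 1.04313 / 4.52
V_pore = 0.2308 cm^3/g

0.2308


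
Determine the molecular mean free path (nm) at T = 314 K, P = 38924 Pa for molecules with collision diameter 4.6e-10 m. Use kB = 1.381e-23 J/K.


Mean free path: lambda = kB*T / (sqrt(2) * pi * d^2 * P)
lambda = 1.381e-23 * 314 / (sqrt(2) * pi * (4.6e-10)^2 * 38924)
lambda = 1.18502e-07 m
lambda = 118.5 nm

118.5


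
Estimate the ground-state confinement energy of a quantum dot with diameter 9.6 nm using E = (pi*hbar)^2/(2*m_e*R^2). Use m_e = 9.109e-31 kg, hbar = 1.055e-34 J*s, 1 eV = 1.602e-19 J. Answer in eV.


Radius R = 9.6/2 = 4.8 nm = 4.8e-09 m
E = (pi * 1.055e-34)^2 / (2 * 9.109e-31 * (4.8e-09)^2)
E(J) = 2.61711e-21
E = E(J) / 1.602e-19 = 0.0163 eV

0.0163


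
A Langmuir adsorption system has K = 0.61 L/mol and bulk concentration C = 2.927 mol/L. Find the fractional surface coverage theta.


Langmuir isotherm: theta = K*C / (1 + K*C)
K*C = 0.61 * 2.927 = 1.78547
theta = 1.78547 / (1 + 1.78547) = 1.78547 / 2.78547
theta = 0.641

0.641


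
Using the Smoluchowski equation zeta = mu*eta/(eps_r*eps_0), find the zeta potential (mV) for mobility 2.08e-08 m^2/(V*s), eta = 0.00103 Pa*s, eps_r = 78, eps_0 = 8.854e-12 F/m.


Smoluchowski equation: zeta = mu * eta / (eps_r * eps_0)
zeta = 2.08e-08 * 0.00103 / (78 * 8.854e-12)
zeta = 0.031022 V = 31.02 mV

31.02


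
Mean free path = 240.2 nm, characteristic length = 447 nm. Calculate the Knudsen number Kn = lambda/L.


Knudsen number Kn = lambda / L
Kn = 240.2 / 447
Kn = 0.5374

0.5374


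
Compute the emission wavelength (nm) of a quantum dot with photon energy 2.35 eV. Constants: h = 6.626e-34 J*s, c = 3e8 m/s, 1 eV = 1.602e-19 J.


Convert energy: E = 2.35 eV = 2.35 * 1.602e-19 = 3.7647e-19 J
lambda = h*c / E = 6.626e-34 * 3e8 / 3.7647e-19
lambda = 5.2801e-07 m = 528.0 nm

528.0


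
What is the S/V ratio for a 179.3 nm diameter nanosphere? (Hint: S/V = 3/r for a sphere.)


Radius r = 179.3/2 = 89.65 nm
S/V = 3 / r = 3 / 89.65
S/V = 0.0335 nm^-1

0.0335


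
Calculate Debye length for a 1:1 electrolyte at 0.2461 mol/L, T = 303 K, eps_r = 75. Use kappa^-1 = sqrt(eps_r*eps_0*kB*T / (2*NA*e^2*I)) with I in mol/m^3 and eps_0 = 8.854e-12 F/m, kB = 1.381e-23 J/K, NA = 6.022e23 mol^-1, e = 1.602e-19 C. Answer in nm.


Ionic strength I = 0.2461 * 1^2 * 1000 = 246.1 mol/m^3
kappa^-1 = sqrt(75 * 8.854e-12 * 1.381e-23 * 303 / (2 * 6.022e23 * (1.602e-19)^2 * 246.1))
kappa^-1 = 0.604 nm

0.604


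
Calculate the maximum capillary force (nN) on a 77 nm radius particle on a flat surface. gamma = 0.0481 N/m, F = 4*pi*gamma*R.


Convert radius: R = 77 nm = 7.7e-08 m
F = 4 * pi * gamma * R
F = 4 * pi * 0.0481 * 7.7e-08
F = 4.65421e-08 N = 46.5421 nN

46.5421


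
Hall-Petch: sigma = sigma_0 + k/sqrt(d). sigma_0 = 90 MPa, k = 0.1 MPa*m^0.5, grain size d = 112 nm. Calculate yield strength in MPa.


d = 112 nm = 1.12e-07 m
sqrt(d) = 0.000334664
Hall-Petch contribution = k / sqrt(d) = 0.1 / 0.000334664 = 298.8 MPa
sigma = sigma_0 + k/sqrt(d) = 90 + 298.8 = 388.8 MPa

388.8


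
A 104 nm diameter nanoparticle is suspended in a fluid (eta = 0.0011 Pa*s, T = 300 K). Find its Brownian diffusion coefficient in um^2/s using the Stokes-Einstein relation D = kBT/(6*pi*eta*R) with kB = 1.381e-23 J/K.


Radius R = 104/2 = 52 nm = 5.2e-08 m
D = kB*T / (6*pi*eta*R)
D = 1.381e-23 * 300 / (6 * pi * 0.0011 * 5.2e-08)
D = 3.84253e-12 m^2/s = 3.843 um^2/s

3.843


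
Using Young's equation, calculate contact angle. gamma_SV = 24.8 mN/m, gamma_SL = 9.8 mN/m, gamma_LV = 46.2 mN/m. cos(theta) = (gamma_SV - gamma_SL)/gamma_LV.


cos(theta) = (gamma_SV - gamma_SL) / gamma_LV
cos(theta) = (24.8 - 9.8) / 46.2
cos(theta) = 0.324675
theta = arccos(0.324675) = 71.05 degrees

71.05


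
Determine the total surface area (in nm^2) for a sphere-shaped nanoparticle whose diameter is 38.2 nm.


Radius r = 38.2/2 = 19.1 nm
Surface area SA = 4 * pi * r^2
SA = 4 * pi * (19.1)^2
SA = 4584.34 nm^2

4584.34


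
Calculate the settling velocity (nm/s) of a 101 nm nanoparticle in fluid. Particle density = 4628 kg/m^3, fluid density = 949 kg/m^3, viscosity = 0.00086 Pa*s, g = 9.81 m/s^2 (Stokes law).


Radius R = 101/2 nm = 5.05e-08 m
Density difference = 4628 - 949 = 3679 kg/m^3
v = 2 * R^2 * (rho_p - rho_f) * g / (9 * eta)
v = 2 * (5.05e-08)^2 * 3679 * 9.81 / (9 * 0.00086)
v = 2.37832e-08 m/s = 23.7832 nm/s

23.7832


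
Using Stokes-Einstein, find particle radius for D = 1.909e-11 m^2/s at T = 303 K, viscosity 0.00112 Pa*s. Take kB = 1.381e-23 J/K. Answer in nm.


Stokes-Einstein: R = kB*T / (6*pi*eta*D)
R = 1.381e-23 * 303 / (6 * pi * 0.00112 * 1.909e-11)
R = 1.03827e-08 m = 10.38 nm

10.38


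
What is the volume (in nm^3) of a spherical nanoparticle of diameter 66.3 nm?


Radius r = 66.3/2 = 33.15 nm
Volume V = (4/3) * pi * r^3
V = (4/3) * pi * (33.15)^3
V = 152594.61 nm^3

152594.61


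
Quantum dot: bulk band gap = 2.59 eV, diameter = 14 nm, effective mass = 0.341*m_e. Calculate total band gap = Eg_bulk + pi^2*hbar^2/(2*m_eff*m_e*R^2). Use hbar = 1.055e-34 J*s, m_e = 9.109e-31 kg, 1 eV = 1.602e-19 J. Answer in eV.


Radius R = 14/2 nm = 7e-09 m
Confinement energy dE = pi^2 * hbar^2 / (2 * m_eff * m_e * R^2)
dE = pi^2 * (1.055e-34)^2 / (2 * 0.341 * 9.109e-31 * (7e-09)^2) J, divided by 1.602e-19 J/eV
dE = 0.0225 eV
Total band gap = E_g(bulk) + dE = 2.59 + 0.0225 = 2.6125 eV

2.6125


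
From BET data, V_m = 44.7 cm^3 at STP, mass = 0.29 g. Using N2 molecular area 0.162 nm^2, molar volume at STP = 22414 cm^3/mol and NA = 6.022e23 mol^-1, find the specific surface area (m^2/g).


Number of moles in monolayer = V_m / 22414 = 44.7 / 22414 = 0.00199429
Number of molecules = moles * NA = 0.00199429 * 6.022e23
SA = molecules * sigma / mass
SA = (44.7 / 22414) * 6.022e23 * 0.162e-18 / 0.29
SA = 670.9 m^2/g

670.9


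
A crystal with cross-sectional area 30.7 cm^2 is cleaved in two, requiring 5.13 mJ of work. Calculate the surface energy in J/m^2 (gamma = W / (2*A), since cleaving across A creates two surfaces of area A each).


Convert: A = 30.7 cm^2 = 0.00307 m^2, W = 5.13 mJ = 0.00513 J
Cleaving exposes two faces of area A, so total new surface = 2*A and gamma = W / (2*A)
gamma = 0.00513 / (2 * 0.00307)
gamma = 0.836 J/m^2

0.836


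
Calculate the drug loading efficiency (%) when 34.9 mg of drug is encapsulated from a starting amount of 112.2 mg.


Drug loading efficiency = (drug loaded / drug initial) * 100
DLE = 34.9 / 112.2 * 100
DLE = 0.3111 * 100
DLE = 31.11%

31.11


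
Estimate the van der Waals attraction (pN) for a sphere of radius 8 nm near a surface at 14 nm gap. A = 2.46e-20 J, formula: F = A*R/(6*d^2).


Convert to SI: R = 8 nm = 8e-09 m, d = 14 nm = 1.4e-08 m
F = A * R / (6 * d^2)
F = 2.46e-20 * 8e-09 / (6 * (1.4e-08)^2)
F = 1.67347e-13 N = 0.167 pN

0.167


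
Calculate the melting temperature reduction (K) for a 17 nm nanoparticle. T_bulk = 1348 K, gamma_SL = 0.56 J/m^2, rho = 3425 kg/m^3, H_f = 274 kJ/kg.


Radius R = 17/2 = 8.5 nm = 8.5e-09 m
Convert H_f = 274 kJ/kg = 274000 J/kg
dT = 2 * gamma_SL * T_bulk / (rho * H_f * R)
dT = 2 * 0.56 * 1348 / (3425 * 274000 * 8.5e-09)
dT = 189.3 K

189.3


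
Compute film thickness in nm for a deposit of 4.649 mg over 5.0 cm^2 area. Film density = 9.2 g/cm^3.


Convert: m = 4.649 mg = 4.6490e-06 kg, A = 5.0 cm^2 = 5.0000e-04 m^2, rho = 9.2 g/cm^3 = 9200 kg/m^3
t = m / (A * rho)
t = 4.6490e-06 / (5.0000e-04 * 9200)
t = 1.0107e-06 m = 1010.7 nm

1010.7


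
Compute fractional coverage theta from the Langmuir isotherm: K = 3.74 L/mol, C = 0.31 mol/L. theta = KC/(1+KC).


Langmuir isotherm: theta = K*C / (1 + K*C)
K*C = 3.74 * 0.31 = 1.1594
theta = 1.1594 / (1 + 1.1594) = 1.1594 / 2.1594
theta = 0.5369

0.5369


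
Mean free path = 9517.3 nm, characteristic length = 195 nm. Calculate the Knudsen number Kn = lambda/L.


Knudsen number Kn = lambda / L
Kn = 9517.3 / 195
Kn = 48.8067

48.8067


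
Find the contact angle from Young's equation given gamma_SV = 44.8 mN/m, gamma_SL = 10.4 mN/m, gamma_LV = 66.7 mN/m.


cos(theta) = (gamma_SV - gamma_SL) / gamma_LV
cos(theta) = (44.8 - 10.4) / 66.7
cos(theta) = 0.515742
theta = arccos(0.515742) = 58.95 degrees

58.95


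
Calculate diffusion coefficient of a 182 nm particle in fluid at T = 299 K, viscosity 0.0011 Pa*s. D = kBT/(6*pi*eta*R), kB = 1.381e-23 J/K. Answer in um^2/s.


Radius R = 182/2 = 91 nm = 9.1e-08 m
D = kB*T / (6*pi*eta*R)
D = 1.381e-23 * 299 / (6 * pi * 0.0011 * 9.1e-08)
D = 2.18841e-12 m^2/s = 2.188 um^2/s

2.188


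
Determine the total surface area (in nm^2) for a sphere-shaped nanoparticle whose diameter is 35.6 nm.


Radius r = 35.6/2 = 17.8 nm
Surface area SA = 4 * pi * r^2
SA = 4 * pi * (17.8)^2
SA = 3981.53 nm^2

3981.53


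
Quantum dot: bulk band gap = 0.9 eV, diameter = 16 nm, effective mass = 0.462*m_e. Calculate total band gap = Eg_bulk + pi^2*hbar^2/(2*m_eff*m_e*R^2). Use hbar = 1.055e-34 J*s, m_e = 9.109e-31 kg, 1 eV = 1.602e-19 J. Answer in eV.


Radius R = 16/2 nm = 8e-09 m
Confinement energy dE = pi^2 * hbar^2 / (2 * m_eff * m_e * R^2)
dE = pi^2 * (1.055e-34)^2 / (2 * 0.462 * 9.109e-31 * (8e-09)^2) J, divided by 1.602e-19 J/eV
dE = 0.0127 eV
Total band gap = E_g(bulk) + dE = 0.9 + 0.0127 = 0.9127 eV

0.9127


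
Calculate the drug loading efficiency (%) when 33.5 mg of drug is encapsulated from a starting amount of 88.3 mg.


Drug loading efficiency = (drug loaded / drug initial) * 100
DLE = 33.5 / 88.3 * 100
DLE = 0.3794 * 100
DLE = 37.94%

37.94


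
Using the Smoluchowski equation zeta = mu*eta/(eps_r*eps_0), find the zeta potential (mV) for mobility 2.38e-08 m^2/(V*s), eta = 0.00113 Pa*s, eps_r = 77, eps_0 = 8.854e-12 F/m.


Smoluchowski equation: zeta = mu * eta / (eps_r * eps_0)
zeta = 2.38e-08 * 0.00113 / (77 * 8.854e-12)
zeta = 0.039448 V = 39.45 mV

39.45


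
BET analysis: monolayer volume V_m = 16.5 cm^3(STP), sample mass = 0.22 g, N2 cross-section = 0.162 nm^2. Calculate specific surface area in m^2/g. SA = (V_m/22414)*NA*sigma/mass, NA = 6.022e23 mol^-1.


Number of moles in monolayer = V_m / 22414 = 16.5 / 22414 = 0.00073615
Number of molecules = moles * NA = 0.00073615 * 6.022e23
SA = molecules * sigma / mass
SA = (16.5 / 22414) * 6.022e23 * 0.162e-18 / 0.22
SA = 326.4 m^2/g

326.4


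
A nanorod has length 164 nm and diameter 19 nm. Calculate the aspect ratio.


Aspect ratio AR = length / diameter
AR = 164 / 19
AR = 8.63

8.63


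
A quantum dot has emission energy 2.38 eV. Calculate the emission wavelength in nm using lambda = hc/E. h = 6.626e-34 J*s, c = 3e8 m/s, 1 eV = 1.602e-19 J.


Convert energy: E = 2.38 eV = 2.38 * 1.602e-19 = 3.81276e-19 J
lambda = h*c / E = 6.626e-34 * 3e8 / 3.81276e-19
lambda = 5.21355e-07 m = 521.4 nm

521.4


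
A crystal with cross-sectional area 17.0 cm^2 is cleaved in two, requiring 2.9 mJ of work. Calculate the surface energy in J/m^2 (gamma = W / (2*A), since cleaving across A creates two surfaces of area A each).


Convert: A = 17.0 cm^2 = 0.0017 m^2, W = 2.9 mJ = 0.0029 J
Cleaving exposes two faces of area A, so total new surface = 2*A and gamma = W / (2*A)
gamma = 0.0029 / (2 * 0.0017)
gamma = 0.853 J/m^2

0.853


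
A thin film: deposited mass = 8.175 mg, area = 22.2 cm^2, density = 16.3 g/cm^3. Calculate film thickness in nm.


Convert: m = 8.175 mg = 8.1750e-06 kg, A = 22.2 cm^2 = 2.2200e-03 m^2, rho = 16.3 g/cm^3 = 16300 kg/m^3
t = m / (A * rho)
t = 8.1750e-06 / (2.2200e-03 * 16300)
t = 2.2592e-07 m = 225.9 nm

225.9


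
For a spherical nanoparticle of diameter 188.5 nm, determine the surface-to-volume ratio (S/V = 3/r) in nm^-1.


Radius r = 188.5/2 = 94.25 nm
S/V = 3 / r = 3 / 94.25
S/V = 0.0318 nm^-1

0.0318


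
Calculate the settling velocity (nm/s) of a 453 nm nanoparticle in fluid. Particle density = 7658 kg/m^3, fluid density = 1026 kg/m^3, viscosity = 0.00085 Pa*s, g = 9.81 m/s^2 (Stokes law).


Radius R = 453/2 nm = 2.265e-07 m
Density difference = 7658 - 1026 = 6632 kg/m^3
v = 2 * R^2 * (rho_p - rho_f) * g / (9 * eta)
v = 2 * (2.265e-07)^2 * 6632 * 9.81 / (9 * 0.00085)
v = 8.72607e-07 m/s = 872.6066 nm/s

872.6066


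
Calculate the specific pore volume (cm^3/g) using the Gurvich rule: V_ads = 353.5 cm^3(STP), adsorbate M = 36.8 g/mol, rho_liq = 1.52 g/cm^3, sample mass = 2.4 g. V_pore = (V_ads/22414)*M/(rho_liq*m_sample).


Moles adsorbed n = V_ads / 22414 = 353.5 / 22414 = 1.577139e-02 mol
Liquid volume V_liq = n * M / rho_liq = 1.577139e-02 * 36.8 / 1.52 = 0.38183 cm^3
Specific pore volume V_pore = V_liq / m_sample = 0.38183 / 2.4
V_pore = 0.1591 cm^3/g

0.1591


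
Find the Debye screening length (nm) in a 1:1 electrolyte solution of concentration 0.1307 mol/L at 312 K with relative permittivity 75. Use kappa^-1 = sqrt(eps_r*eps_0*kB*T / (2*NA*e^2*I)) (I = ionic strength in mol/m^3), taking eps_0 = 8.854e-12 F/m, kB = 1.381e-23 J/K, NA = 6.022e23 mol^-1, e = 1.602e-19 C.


Ionic strength I = 0.1307 * 1^2 * 1000 = 130.7 mol/m^3
kappa^-1 = sqrt(75 * 8.854e-12 * 1.381e-23 * 312 / (2 * 6.022e23 * (1.602e-19)^2 * 130.7))
kappa^-1 = 0.842 nm

0.842


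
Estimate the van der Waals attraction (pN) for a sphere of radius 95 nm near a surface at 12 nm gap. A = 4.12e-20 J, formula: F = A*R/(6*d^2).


Convert to SI: R = 95 nm = 9.5e-08 m, d = 12 nm = 1.2e-08 m
F = A * R / (6 * d^2)
F = 4.12e-20 * 9.5e-08 / (6 * (1.2e-08)^2)
F = 4.53009e-12 N = 4.53 pN

4.53


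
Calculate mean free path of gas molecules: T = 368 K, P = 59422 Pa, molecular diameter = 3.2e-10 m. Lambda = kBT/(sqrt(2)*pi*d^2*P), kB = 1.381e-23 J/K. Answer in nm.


Mean free path: lambda = kB*T / (sqrt(2) * pi * d^2 * P)
lambda = 1.381e-23 * 368 / (sqrt(2) * pi * (3.2e-10)^2 * 59422)
lambda = 1.87988e-07 m
lambda = 187.99 nm

187.99
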